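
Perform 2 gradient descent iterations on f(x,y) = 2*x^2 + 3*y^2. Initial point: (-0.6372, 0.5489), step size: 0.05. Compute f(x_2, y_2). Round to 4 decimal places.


Gradient descent on f(x,y) = 2*x^2 + 3*y^2.
Starting point: (-0.6372, 0.5489), alpha = 0.05
Step 1: grad_x = 2*2*-0.6372 = -2.5488, grad_y = 2*3*0.5489 = 3.2934
  x_1 = -0.6372 - 0.05*-2.5488 = -0.5098
  y_1 = 0.5489 - 0.05*3.2934 = 0.3842
Step 2: grad_x = 2*2*-0.5098 = -2.039, grad_y = 2*3*0.3842 = 2.3054
  x_2 = -0.5098 - 0.05*-2.039 = -0.4078
  y_2 = 0.3842 - 0.05*2.3054 = 0.269
f(-0.4078, 0.269) = 2*(-0.4078)^2 + 3*0.269^2 = 0.5496


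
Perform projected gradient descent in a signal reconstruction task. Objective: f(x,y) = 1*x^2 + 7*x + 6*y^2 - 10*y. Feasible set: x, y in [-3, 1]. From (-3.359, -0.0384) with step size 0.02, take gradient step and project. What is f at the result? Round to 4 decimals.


Step 1: Compute gradient at (-3.359, -0.0384).
grad_x = 2*1*-3.359 + 7 = 0.282
grad_y = 2*6*-0.0384 - 10 = -10.4608
Step 2: Gradient step.
x_raw = -3.359 - 0.02*0.282 = -3.3646
y_raw = -0.0384 - 0.02*-10.4608 = 0.1708
Step 3: Project onto [-3, 1].
x_proj = clip(-3.3646) = -3.0
y_proj = clip(0.1708) = 0.1708
Step 4: Evaluate f.
f(-3.0, 0.1708) = -13.5331


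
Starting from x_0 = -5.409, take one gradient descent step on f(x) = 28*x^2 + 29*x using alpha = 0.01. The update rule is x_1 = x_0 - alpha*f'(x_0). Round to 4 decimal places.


We compute the gradient at x_0 and apply the update.
f'(x) = 56*x + 29
f'(-5.409) = 56*-5.409 + 29 = -273.904
x_1 = -5.409 - 0.01*-273.904 = -2.67


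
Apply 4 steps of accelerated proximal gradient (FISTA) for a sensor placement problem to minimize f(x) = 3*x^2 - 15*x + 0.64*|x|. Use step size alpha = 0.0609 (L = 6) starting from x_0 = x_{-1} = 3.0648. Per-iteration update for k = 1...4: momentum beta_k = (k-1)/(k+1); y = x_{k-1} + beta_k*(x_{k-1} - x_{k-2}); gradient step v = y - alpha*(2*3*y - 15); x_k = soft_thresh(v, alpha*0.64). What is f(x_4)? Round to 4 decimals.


FISTA on f(x) = 3*x^2 - 15*x + 0.64*|x|
L = 6, alpha = 0.0609
Iteration 1: beta = 0.0, y = 3.0648 + 0.0*(3.0648 - 3.0648) = 3.0648
  grad(y) = 3.3888, v = y - alpha*grad = 2.8584
  prox(v) = soft_thresh(2.8584, 0.039) = 2.8194
Iteration 2: beta = 0.3333, y = 2.8194 + 0.3333*(2.8194 - 3.0648) = 2.7377
  grad(y) = 1.426, v = y - alpha*grad = 2.6508
  prox(v) = soft_thresh(2.6508, 0.039) = 2.6118
Iteration 3: beta = 0.5, y = 2.6118 + 0.5*(2.6118 - 2.8194) = 2.508
  grad(y) = 0.0483, v = y - alpha*grad = 2.5051
  prox(v) = soft_thresh(2.5051, 0.039) = 2.4661
Iteration 4: beta = 0.6, y = 2.4661 + 0.6*(2.4661 - 2.6118) = 2.3787
  grad(y) = -0.7278, v = y - alpha*grad = 2.423
  prox(v) = soft_thresh(2.423, 0.039) = 2.384
f(x_4) = 3*2.384^2 - 15*2.384 + 0.64*|2.384| = -17.1839


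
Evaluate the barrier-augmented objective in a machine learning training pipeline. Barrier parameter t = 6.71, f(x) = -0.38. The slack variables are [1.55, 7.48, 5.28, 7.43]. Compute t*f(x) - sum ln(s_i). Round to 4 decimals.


Step 1: Compute log-barrier.
ln values: [0.4383, 2.0122, 1.6639, 2.0055]
phi = -(0.4383 + 2.0122 + 1.6639 + 2.0055) = -6.1199
Step 2: Compute augmented objective.
t*f(x) = 6.71*-0.38 = -2.5498
Total = -2.5498 - 6.1199 = -8.6697


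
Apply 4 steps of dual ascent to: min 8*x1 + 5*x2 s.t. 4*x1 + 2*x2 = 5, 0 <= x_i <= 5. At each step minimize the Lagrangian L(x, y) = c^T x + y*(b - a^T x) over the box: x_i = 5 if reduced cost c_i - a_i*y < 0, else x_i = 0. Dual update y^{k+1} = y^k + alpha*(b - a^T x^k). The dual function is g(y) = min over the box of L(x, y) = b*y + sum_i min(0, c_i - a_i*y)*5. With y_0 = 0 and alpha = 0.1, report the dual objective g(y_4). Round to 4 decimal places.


Dual ascent for LP: min 8*x1 + 5*x2, 4*x1 + 2*x2 = 5, 0 <= x_i <= 5
Step 1: y^k = 0.0, reduced costs: (8.0, 5.0)
  x^k = (0.0, 0.0), subgradient = b - a^T x = 5.0
  y^{k+1} = 0.0 + 0.1*5.0 = 0.5
Step 2: y^k = 0.5, reduced costs: (6.0, 4.0)
  x^k = (0.0, 0.0), subgradient = b - a^T x = 5.0
  y^{k+1} = 0.5 + 0.1*5.0 = 1.0
Step 3: y^k = 1.0, reduced costs: (4.0, 3.0)
  x^k = (0.0, 0.0), subgradient = b - a^T x = 5.0
  y^{k+1} = 1.0 + 0.1*5.0 = 1.5
Step 4: y^k = 1.5, reduced costs: (2.0, 2.0)
  x^k = (0.0, 0.0), subgradient = b - a^T x = 5.0
  y^{k+1} = 1.5 + 0.1*5.0 = 2.0
Dual objective at y_4 = 2.0: reduced costs (0.0, 1.0), box minimizer x = (0.0, 0.0)
g(y_4) = b*y + (c1 - a1*y)*x1 + (c2 - a2*y)*x2 = 5*2.0 + 0.0*0.0 + 1.0*0.0 = 10.0 + 0.0 + 0.0 = 10.0


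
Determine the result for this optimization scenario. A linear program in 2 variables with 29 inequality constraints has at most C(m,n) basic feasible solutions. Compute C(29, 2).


Each vertex corresponds to some choice of n active constraints out of m, so the number of vertices is at most C(m, n) = m! / (n!(m-n)!).
m = 29, n = 2
Numerator: 29 * 28
Denominator: 2! = 2
C(29, 2) = 406


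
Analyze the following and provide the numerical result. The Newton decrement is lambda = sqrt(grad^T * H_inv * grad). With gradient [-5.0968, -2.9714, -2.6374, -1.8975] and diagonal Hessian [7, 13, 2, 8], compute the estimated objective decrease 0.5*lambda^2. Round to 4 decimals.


Step 1: H is diagonal, so H^(-1) * g = [-0.7281, -0.2286, -1.3187, -0.2372].
Step 2: g^T H^(-1) g = sum_i g_i^2 / H_ii
  = (-5.0968)^2/7 + (-2.9714)^2/13 + (-2.6374)^2/2 + (-1.8975)^2/8
  = 3.7111 + 0.6792 + 3.4779 + 0.4501 = 8.3182
Step 3: Objective decrease = 0.5 * g^T H^(-1) g = 4.1591


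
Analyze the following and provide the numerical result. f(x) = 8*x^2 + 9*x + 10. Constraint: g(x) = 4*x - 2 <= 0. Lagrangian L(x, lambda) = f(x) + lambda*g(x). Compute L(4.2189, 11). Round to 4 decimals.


Step 1: Evaluate f(x).
f(4.2189) = 8*4.2189^2 + 9*4.2189 + 10 = 190.363
Step 2: Evaluate g(x).
g(4.2189) = 4*4.2189 - 2 = 14.8756
Step 3: Compute Lagrangian.
L = 190.363 + 11*14.8756 = 353.9946


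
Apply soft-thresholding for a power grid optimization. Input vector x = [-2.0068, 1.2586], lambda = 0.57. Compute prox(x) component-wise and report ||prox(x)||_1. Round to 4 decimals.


Soft-thresholding with lambda = 0.57:
prox(-2.0068) = sign(-2.0068)*max(|-2.0068| - 0.57, 0) = -1.4368
prox(1.2586) = sign(1.2586)*max(|1.2586| - 0.57, 0) = 0.6886
prox(x) = [-1.4368, 0.6886]
||prox(x)||_1 = 1.4368 + 0.6886 = 2.1254


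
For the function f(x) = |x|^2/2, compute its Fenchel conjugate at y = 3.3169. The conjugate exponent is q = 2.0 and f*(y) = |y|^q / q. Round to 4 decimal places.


The conjugate exponent q satisfies 1/p + 1/q = 1.
p = 2, so q = 2/(2 - 1) = 2.0
|y|^q = 3.3169^2.0 = 11.0018
f*(3.3169) = 11.0018 / 2.0 = 5.5009


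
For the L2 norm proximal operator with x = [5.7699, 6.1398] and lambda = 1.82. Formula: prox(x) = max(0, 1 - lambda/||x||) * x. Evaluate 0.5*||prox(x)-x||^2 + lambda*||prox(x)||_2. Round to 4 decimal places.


Step 1: Compute ||x||.
||x|| = 8.4255
Step 2: Compute scaling factor.
scale = max(0, 1 - 1.82/8.4255) = 0.784
Step 3: prox(x) = [4.5235, 4.8135]
||prox(x)|| = 6.6055
Step 4: Proximal objective.
0.5*||prox-x||^2 = 1.6562
lambda*||prox|| = 12.022
Total = 13.6782


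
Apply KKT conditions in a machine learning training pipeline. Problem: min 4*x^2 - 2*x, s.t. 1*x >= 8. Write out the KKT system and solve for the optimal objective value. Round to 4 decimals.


Step 1: Try lambda = 0 (constraint inactive).
x_unc = 2/(2*4) = 0.25
Check: 1*0.25 = 0.25 < 8 -- violated!
Step 2: Constraint must be active: 1*x = 8
x* = 8/1 = 8.0
lambda = (2*4*8.0 - 2)/1 = 62.0
Step 3: Compute optimal value.
f(x*) = 4*8.0^2 - 2*8.0 = 240.0


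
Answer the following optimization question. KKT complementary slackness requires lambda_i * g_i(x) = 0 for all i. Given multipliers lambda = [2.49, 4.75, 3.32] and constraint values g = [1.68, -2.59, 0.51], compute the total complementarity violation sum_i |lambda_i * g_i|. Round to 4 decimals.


KKT complementary slackness check:
lambda_1 * g_1 = 2.49 * 1.68 = 4.1832
lambda_2 * g_2 = 4.75 * -2.59 = -12.3025
lambda_3 * g_3 = 3.32 * 0.51 = 1.6932
Total violation = 4.1832 + 12.3025 + 1.6932 = 18.1789


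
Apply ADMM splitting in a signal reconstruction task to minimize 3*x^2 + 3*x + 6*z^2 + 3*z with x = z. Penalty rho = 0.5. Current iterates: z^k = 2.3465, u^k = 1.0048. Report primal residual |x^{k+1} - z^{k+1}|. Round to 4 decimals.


ADMM iteration with rho = 0.5, z^k = 2.3465, u^k = 1.0048
Step 1: x-update.
Minimize 3*x^2 + 3*x + (0.5/2)*(x - 2.3465 + 1.0048)^2
FOC: (2*3 + 0.5)*x = -3 + 0.5*(2.3465 - 1.0048)
x^{k+1} = -0.3583
Step 2: z-update.
Minimize 6*z^2 + 3*z + (0.5/2)*(-0.3583 - z + 1.0048)^2
FOC: (2*6 + 0.5)*z = -3 + 0.5*(-0.3583 + 1.0048)
z^{k+1} = -0.2141
Step 3: u-update.
u^{k+1} = 1.0048 - 0.3583 + 0.2141 = 0.8606
Step 4: Primal residual = |-0.3583 + 0.2141| = 0.1442


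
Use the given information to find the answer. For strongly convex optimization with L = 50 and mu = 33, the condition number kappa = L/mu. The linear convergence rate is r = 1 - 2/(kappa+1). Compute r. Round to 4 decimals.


Step 1: Compute the condition number.
kappa = L/mu = 50/33 = 1.5152
Step 2: Compute the convergence rate.
r = 1 - 2/(kappa + 1) = 1 - 2*mu/(L + mu) = (L - mu)/(L + mu) = 17/83 = 0.2048


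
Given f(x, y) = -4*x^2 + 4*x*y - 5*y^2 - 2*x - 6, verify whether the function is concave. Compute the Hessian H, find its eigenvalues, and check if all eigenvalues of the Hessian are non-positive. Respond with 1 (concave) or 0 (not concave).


The Hessian of f(x,y) = -4*x^2 + 4*x*y - 5*y^2 - 2*x - 6 is:
H = [[-8, 4], [4, -10]]
Trace = -8 - 10 = -18
Determinant = -8*-10 - (4)^2 = 64
Discriminant = (-18)^2 - 4*64 = 68.0
Eigenvalues: lambda_1 = -13.1231, lambda_2 = -4.8769
The function is concave.

1


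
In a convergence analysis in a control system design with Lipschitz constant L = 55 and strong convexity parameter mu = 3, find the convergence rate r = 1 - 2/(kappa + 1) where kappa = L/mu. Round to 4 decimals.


Step 1: Compute the condition number.
kappa = L/mu = 55/3 = 18.3333
Step 2: Compute the convergence rate.
r = 1 - 2/(kappa + 1) = 1 - 2*mu/(L + mu) = (L - mu)/(L + mu) = 52/58 = 0.8966


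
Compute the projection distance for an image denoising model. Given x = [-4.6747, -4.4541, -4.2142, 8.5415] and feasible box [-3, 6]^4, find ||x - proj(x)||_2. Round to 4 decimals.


Project each component onto [-3, 6].
clip(-4.6747) = -3.0, clip(-4.4541) = -3.0, clip(-4.2142) = -3.0, clip(8.5415) = 6.0
Projection = [-3.0, -3.0, -3.0, 6.0]
Squared diffs: [2.8046, 2.1144, 1.4743, 6.4592]
Distance = sqrt(12.8525) = 3.585


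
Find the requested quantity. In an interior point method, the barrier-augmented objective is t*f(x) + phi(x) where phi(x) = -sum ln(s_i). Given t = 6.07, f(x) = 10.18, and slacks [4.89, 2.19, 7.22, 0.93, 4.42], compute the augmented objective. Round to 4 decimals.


Step 1: Compute log-barrier.
ln values: [1.5872, 0.7839, 1.9769, -0.0726, 1.4861]
phi = -(1.5872 + 0.7839 + 1.9769 - 0.0726 + 1.4861) = -5.7615
Step 2: Compute augmented objective.
t*f(x) = 6.07*10.18 = 61.7926
Total = 61.7926 - 5.7615 = 56.0311


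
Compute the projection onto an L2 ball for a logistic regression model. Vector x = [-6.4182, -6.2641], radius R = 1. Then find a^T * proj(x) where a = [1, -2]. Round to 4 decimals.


Step 1: Compute ||x|| (intermediates to 6 decimals).
||x|| = sqrt((-6.4182)^2 + (-6.2641)^2) = 8.968402
Step 2: Project.
Since ||x|| > R, scale = R/||x|| = 1/8.968402 = 0.111503, proj(x) = scale * x
proj(x) = [-0.715649, -0.698466]
Step 3: Dot product.
a^T * proj(x) = 1*(-0.715649) - 2*(-0.698466) = 0.6813


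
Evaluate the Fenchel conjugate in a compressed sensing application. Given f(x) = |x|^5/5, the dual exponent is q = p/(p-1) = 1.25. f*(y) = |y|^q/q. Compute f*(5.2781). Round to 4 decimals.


The conjugate exponent q satisfies 1/p + 1/q = 1.
p = 5, so q = 5/(5 - 1) = 1.25
|y|^q = 5.2781^1.25 = 8.0001
f*(5.2781) = 8.0001 / 1.25 = 6.4001


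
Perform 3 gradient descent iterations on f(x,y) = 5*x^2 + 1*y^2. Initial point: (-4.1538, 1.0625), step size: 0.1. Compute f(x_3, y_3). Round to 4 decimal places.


Gradient descent on f(x,y) = 5*x^2 + 1*y^2.
Starting point: (-4.1538, 1.0625), alpha = 0.1
Step 1: grad_x = 2*5*-4.1538 = -41.538, grad_y = 2*1*1.0625 = 2.125
  x_1 = -4.1538 - 0.1*-41.538 = 0.0
  y_1 = 1.0625 - 0.1*2.125 = 0.85
Step 2: grad_x = 2*5*0.0 = 0.0, grad_y = 2*1*0.85 = 1.7
  x_2 = 0.0 - 0.1*0.0 = 0.0
  y_2 = 0.85 - 0.1*1.7 = 0.68
Step 3: grad_x = 2*5*0.0 = 0.0, grad_y = 2*1*0.68 = 1.36
  x_3 = 0.0 - 0.1*0.0 = 0.0
  y_3 = 0.68 - 0.1*1.36 = 0.544
f(0.0, 0.544) = 5*0.0^2 + 1*0.544^2 = 0.2959


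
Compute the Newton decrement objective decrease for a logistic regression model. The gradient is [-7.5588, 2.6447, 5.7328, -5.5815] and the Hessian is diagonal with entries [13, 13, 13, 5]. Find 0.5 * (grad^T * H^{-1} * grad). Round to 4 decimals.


Step 1: H is diagonal, so H^(-1) * g = [-0.5814, 0.2034, 0.441, -1.1163].
Step 2: g^T H^(-1) g = sum_i g_i^2 / H_ii
  = (-7.5588)^2/13 + (2.6447)^2/13 + (5.7328)^2/13 + (-5.5815)^2/5
  = 4.395 + 0.538 + 2.5281 + 6.2306 = 13.6918
Step 3: Objective decrease = 0.5 * g^T H^(-1) g = 6.8459


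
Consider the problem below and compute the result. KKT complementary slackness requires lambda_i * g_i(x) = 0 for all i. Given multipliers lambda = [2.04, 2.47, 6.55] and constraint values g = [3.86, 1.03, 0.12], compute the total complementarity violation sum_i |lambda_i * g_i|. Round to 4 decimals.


KKT complementary slackness check:
lambda_1 * g_1 = 2.04 * 3.86 = 7.8744
lambda_2 * g_2 = 2.47 * 1.03 = 2.5441
lambda_3 * g_3 = 6.55 * 0.12 = 0.786
Total violation = 7.8744 + 2.5441 + 0.786 = 11.2045


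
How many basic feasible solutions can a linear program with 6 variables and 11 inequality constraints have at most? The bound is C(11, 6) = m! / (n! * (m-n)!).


Each vertex corresponds to some choice of n active constraints out of m, so the number of vertices is at most C(m, n) = m! / (n!(m-n)!).
m = 11, n = 6
Numerator: 11 * 10 * 9 * 8 * 7 * 6
Denominator: 6! = 720
C(11, 6) = 462


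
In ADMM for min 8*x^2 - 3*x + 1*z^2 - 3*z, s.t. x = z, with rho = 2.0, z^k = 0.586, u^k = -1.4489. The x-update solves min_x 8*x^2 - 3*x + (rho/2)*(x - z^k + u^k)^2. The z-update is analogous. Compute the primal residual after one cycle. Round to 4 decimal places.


ADMM iteration with rho = 2.0, z^k = 0.586, u^k = -1.4489
Step 1: x-update.
Minimize 8*x^2 - 3*x + (2.0/2)*(x - 0.586 - 1.4489)^2
FOC: (2*8 + 2.0)*x = 3 + 2.0*(0.586 + 1.4489)
x^{k+1} = 0.3928
Step 2: z-update.
Minimize 1*z^2 - 3*z + (2.0/2)*(0.3928 - z - 1.4489)^2
FOC: (2*1 + 2.0)*z = 3 + 2.0*(0.3928 - 1.4489)
z^{k+1} = 0.2219
Step 3: u-update.
u^{k+1} = -1.4489 + 0.3928 - 0.2219 = -1.2781
Step 4: Primal residual = |0.3928 - 0.2219| = 0.1708


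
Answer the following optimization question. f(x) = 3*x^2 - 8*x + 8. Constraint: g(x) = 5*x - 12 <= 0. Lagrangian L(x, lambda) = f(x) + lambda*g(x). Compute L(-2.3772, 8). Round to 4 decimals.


Step 1: Evaluate f(x).
f(-2.3772) = 3*(-2.3772)^2 - 8*(-2.3772) + 8 = 43.9708
Step 2: Evaluate g(x).
g(-2.3772) = 5*-2.3772 - 12 = -23.886
Step 3: Compute Lagrangian.
L = 43.9708 + 8*-23.886 = -147.1172


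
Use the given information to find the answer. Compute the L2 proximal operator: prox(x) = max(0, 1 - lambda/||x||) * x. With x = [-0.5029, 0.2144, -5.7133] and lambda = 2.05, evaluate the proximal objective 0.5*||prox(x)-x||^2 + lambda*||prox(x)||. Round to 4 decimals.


Step 1: Compute ||x||.
||x|| = 5.7394
Step 2: Compute scaling factor.
scale = max(0, 1 - 2.05/5.7394) = 0.6428
Step 3: prox(x) = [-0.3233, 0.1378, -3.6726]
||prox(x)|| = 3.6894
Step 4: Proximal objective.
0.5*||prox-x||^2 = 2.1013
lambda*||prox|| = 7.5633
Total = 9.6645


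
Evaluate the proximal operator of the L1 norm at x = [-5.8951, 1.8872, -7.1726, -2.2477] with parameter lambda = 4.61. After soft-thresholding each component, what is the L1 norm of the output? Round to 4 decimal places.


Soft-thresholding with lambda = 4.61:
prox(-5.8951) = sign(-5.8951)*max(|-5.8951| - 4.61, 0) = -1.2851
prox(1.8872) = sign(1.8872)*max(|1.8872| - 4.61, 0) = 0.0
prox(-7.1726) = sign(-7.1726)*max(|-7.1726| - 4.61, 0) = -2.5626
prox(-2.2477) = sign(-2.2477)*max(|-2.2477| - 4.61, 0) = 0.0
prox(x) = [-1.2851, 0.0, -2.5626, 0.0]
||prox(x)||_1 = 1.2851 + 0.0 + 2.5626 + 0.0 = 3.8477


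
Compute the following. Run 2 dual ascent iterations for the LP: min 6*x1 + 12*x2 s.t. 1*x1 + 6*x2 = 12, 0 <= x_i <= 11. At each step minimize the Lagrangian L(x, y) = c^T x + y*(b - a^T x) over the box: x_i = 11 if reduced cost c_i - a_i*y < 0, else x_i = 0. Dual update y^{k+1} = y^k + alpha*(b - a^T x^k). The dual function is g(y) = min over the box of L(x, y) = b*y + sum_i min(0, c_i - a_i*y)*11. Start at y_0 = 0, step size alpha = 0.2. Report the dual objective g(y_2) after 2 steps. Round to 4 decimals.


Dual ascent for LP: min 6*x1 + 12*x2, 1*x1 + 6*x2 = 12, 0 <= x_i <= 11
Step 1: y^k = 0.0, reduced costs: (6.0, 12.0)
  x^k = (0.0, 0.0), subgradient = b - a^T x = 12.0
  y^{k+1} = 0.0 + 0.2*12.0 = 2.4
Step 2: y^k = 2.4, reduced costs: (3.6, -2.4)
  x^k = (0.0, 11.0), subgradient = b - a^T x = -54.0
  y^{k+1} = 2.4 + 0.2*-54.0 = -8.4
Dual objective at y_2 = -8.4: reduced costs (14.4, 62.4), box minimizer x = (0.0, 0.0)
g(y_2) = b*y + (c1 - a1*y)*x1 + (c2 - a2*y)*x2 = 12*(-8.4) + 14.4*0.0 + 62.4*0.0 = -100.8 + 0.0 + 0.0 = -100.8


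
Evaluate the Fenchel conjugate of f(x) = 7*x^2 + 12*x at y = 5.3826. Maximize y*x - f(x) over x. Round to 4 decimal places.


f*(y) = sup_x {y*x - a*x^2 - b*x} = sup_x {(y-b)*x - a*x^2}
FOC: (y - b) - 2a*x = 0 => x* = (y - b)/(2a)
x* = (5.3826 - 12)/(2*7) = -0.4727
f*(5.3826) = (y-b)^2/(4a) = (5.3826 - 12)^2/(4*7)
= 43.79/28 = 1.5639


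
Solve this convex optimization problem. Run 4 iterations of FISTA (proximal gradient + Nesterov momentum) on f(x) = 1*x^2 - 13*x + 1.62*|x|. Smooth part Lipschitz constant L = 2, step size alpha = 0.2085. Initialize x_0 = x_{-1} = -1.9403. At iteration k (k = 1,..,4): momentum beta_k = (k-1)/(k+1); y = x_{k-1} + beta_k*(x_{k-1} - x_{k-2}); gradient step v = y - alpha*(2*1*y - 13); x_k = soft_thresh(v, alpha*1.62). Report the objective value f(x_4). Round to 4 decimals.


FISTA on f(x) = 1*x^2 - 13*x + 1.62*|x|
L = 2, alpha = 0.2085
Iteration 1: beta = 0.0, y = -1.9403 + 0.0*(-1.9403 + 1.9403) = -1.9403
  grad(y) = -16.8806, v = y - alpha*grad = 1.5793
  prox(v) = soft_thresh(1.5793, 0.3378) = 1.2415
Iteration 2: beta = 0.3333, y = 1.2415 + 0.3333*(1.2415 + 1.9403) = 2.3021
  grad(y) = -8.3957, v = y - alpha*grad = 4.0527
  prox(v) = soft_thresh(4.0527, 0.3378) = 3.7149
Iteration 3: beta = 0.5, y = 3.7149 + 0.5*(3.7149 - 1.2415) = 4.9516
  grad(y) = -3.0969, v = y - alpha*grad = 5.5973
  prox(v) = soft_thresh(5.5973, 0.3378) = 5.2595
Iteration 4: beta = 0.6, y = 5.2595 + 0.6*(5.2595 - 3.7149) = 6.1862
  grad(y) = -0.6275, v = y - alpha*grad = 6.3171
  prox(v) = soft_thresh(6.3171, 0.3378) = 5.9793
f(x_4) = 1*5.9793^2 - 13*5.9793 + 1.62*|5.9793| = -32.2924


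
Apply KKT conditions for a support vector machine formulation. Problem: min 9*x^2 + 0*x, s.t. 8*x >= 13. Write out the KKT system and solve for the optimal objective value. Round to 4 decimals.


Step 1: Try lambda = 0 (constraint inactive).
x_unc = 0/(2*9) = 0.0
Check: 8*0.0 = 0.0 < 13 -- violated!
Step 2: Constraint must be active: 8*x = 13
x* = 13/8 = 1.625
lambda = (2*9*1.625 + 0)/8 = 3.6563
Step 3: Compute optimal value.
f(x*) = 9*1.625^2 + 0*1.625 = 23.7656


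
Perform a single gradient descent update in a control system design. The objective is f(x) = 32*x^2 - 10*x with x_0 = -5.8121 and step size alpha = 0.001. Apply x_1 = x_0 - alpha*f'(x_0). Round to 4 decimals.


We compute the gradient at x_0 and apply the update.
f'(x) = 64*x - 10
f'(-5.8121) = 64*-5.8121 - 10 = -381.9744
x_1 = -5.8121 - 0.001*-381.9744 = -5.4301


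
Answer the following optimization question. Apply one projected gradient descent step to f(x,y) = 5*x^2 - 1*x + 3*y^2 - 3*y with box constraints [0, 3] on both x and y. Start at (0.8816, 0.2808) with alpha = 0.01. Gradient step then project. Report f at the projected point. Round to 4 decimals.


Step 1: Compute gradient at (0.8816, 0.2808).
grad_x = 2*5*0.8816 - 1 = 7.816
grad_y = 2*3*0.2808 - 3 = -1.3152
Step 2: Gradient step.
x_raw = 0.8816 - 0.01*7.816 = 0.8034
y_raw = 0.2808 - 0.01*-1.3152 = 0.294
Step 3: Project onto [0, 3].
x_proj = clip(0.8034) = 0.8034
y_proj = clip(0.294) = 0.294
Step 4: Evaluate f.
f(0.8034, 0.294) = 1.8015


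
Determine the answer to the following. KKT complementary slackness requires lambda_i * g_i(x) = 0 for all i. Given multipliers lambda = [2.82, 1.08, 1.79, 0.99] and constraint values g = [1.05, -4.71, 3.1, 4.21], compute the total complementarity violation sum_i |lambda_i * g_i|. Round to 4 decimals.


KKT complementary slackness check:
lambda_1 * g_1 = 2.82 * 1.05 = 2.961
lambda_2 * g_2 = 1.08 * -4.71 = -5.0868
lambda_3 * g_3 = 1.79 * 3.1 = 5.549
lambda_4 * g_4 = 0.99 * 4.21 = 4.1679
Total violation = 2.961 + 5.0868 + 5.549 + 4.1679 = 17.7647


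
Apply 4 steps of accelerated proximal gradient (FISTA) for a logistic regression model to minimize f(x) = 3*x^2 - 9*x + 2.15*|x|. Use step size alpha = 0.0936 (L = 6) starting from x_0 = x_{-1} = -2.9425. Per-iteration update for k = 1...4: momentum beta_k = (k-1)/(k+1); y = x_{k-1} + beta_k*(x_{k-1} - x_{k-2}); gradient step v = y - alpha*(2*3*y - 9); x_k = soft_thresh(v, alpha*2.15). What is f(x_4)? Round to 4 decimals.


FISTA on f(x) = 3*x^2 - 9*x + 2.15*|x|
L = 6, alpha = 0.0936
Iteration 1: beta = 0.0, y = -2.9425 + 0.0*(-2.9425 + 2.9425) = -2.9425
  grad(y) = -26.655, v = y - alpha*grad = -0.4476
  prox(v) = soft_thresh(-0.4476, 0.2012) = -0.2464
Iteration 2: beta = 0.3333, y = -0.2464 + 0.3333*(-0.2464 + 2.9425) = 0.6524
  grad(y) = -5.0858, v = y - alpha*grad = 1.1284
  prox(v) = soft_thresh(1.1284, 0.2012) = 0.9272
Iteration 3: beta = 0.5, y = 0.9272 + 0.5*(0.9272 + 0.2464) = 1.5139
  grad(y) = 0.0835, v = y - alpha*grad = 1.5061
  prox(v) = soft_thresh(1.5061, 0.2012) = 1.3049
Iteration 4: beta = 0.6, y = 1.3049 + 0.6*(1.3049 - 0.9272) = 1.5315
  grad(y) = 0.1889, v = y - alpha*grad = 1.5138
  prox(v) = soft_thresh(1.5138, 0.2012) = 1.3126
f(x_4) = 3*1.3126^2 - 9*1.3126 + 2.15*|1.3126| = -3.8226


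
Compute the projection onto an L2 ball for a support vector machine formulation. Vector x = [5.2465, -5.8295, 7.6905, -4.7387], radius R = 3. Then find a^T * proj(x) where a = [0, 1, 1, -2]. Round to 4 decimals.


Step 1: Compute ||x|| (intermediates to 6 decimals).
||x|| = sqrt(5.2465^2 + (-5.8295)^2 + 7.6905^2 + (-4.7387)^2) = 11.962771
Step 2: Project.
Since ||x|| > R, scale = R/||x|| = 3/11.962771 = 0.250778, proj(x) = scale * x
proj(x) = [1.315707, -1.46191, 1.928608, -1.188362]
Step 3: Dot product.
a^T * proj(x) = 0*1.315707 + 1*(-1.46191) + 1*1.928608 - 2*(-1.188362) = 2.8434


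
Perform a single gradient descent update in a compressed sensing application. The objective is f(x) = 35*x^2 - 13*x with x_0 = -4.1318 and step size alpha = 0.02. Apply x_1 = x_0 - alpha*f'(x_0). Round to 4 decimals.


We compute the gradient at x_0 and apply the update.
f'(x) = 70*x - 13
f'(-4.1318) = 70*-4.1318 - 13 = -302.226
x_1 = -4.1318 - 0.02*-302.226 = 1.9127


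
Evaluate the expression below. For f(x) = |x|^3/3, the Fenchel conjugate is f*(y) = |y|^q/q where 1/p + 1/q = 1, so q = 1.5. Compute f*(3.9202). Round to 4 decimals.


The conjugate exponent q satisfies 1/p + 1/q = 1.
p = 3, so q = 3/(3 - 1) = 1.5
|y|^q = 3.9202^1.5 = 7.7618
f*(3.9202) = 7.7618 / 1.5 = 5.1745


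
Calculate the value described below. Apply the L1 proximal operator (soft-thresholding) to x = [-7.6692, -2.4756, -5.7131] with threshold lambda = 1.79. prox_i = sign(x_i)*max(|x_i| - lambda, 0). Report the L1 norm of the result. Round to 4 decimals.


Soft-thresholding with lambda = 1.79:
prox(-7.6692) = sign(-7.6692)*max(|-7.6692| - 1.79, 0) = -5.8792
prox(-2.4756) = sign(-2.4756)*max(|-2.4756| - 1.79, 0) = -0.6856
prox(-5.7131) = sign(-5.7131)*max(|-5.7131| - 1.79, 0) = -3.9231
prox(x) = [-5.8792, -0.6856, -3.9231]
||prox(x)||_1 = 5.8792 + 0.6856 + 3.9231 = 10.4879


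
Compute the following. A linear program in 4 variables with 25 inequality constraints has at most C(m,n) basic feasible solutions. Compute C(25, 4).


Each vertex corresponds to some choice of n active constraints out of m, so the number of vertices is at most C(m, n) = m! / (n!(m-n)!).
m = 25, n = 4
Numerator: 25 * 24 * 23 * 22
Denominator: 4! = 24
C(25, 4) = 12650


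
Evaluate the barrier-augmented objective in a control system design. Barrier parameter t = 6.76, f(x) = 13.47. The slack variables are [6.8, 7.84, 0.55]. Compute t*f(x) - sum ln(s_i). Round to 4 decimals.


Step 1: Compute log-barrier.
ln values: [1.9169, 2.0592, -0.5978]
phi = -(1.9169 + 2.0592 - 0.5978) = -3.3783
Step 2: Compute augmented objective.
t*f(x) = 6.76*13.47 = 91.0572
Total = 91.0572 - 3.3783 = 87.6789


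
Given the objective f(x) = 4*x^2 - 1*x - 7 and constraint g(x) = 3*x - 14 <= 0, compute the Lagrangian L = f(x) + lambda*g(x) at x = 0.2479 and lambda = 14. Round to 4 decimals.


Step 1: Evaluate f(x).
f(0.2479) = 4*0.2479^2 - 1*0.2479 - 7 = -7.0021
Step 2: Evaluate g(x).
g(0.2479) = 3*0.2479 - 14 = -13.2563
Step 3: Compute Lagrangian.
L = -7.0021 + 14*-13.2563 = -192.5903


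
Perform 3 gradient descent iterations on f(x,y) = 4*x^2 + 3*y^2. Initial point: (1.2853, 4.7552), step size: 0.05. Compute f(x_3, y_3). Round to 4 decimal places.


Gradient descent on f(x,y) = 4*x^2 + 3*y^2.
Starting point: (1.2853, 4.7552), alpha = 0.05
Step 1: grad_x = 2*4*1.2853 = 10.2824, grad_y = 2*3*4.7552 = 28.5312
  x_1 = 1.2853 - 0.05*10.2824 = 0.7712
  y_1 = 4.7552 - 0.05*28.5312 = 3.3286
Step 2: grad_x = 2*4*0.7712 = 6.1694, grad_y = 2*3*3.3286 = 19.9718
  x_2 = 0.7712 - 0.05*6.1694 = 0.4627
  y_2 = 3.3286 - 0.05*19.9718 = 2.33
Step 3: grad_x = 2*4*0.4627 = 3.7017, grad_y = 2*3*2.33 = 13.9803
  x_3 = 0.4627 - 0.05*3.7017 = 0.2776
  y_3 = 2.33 - 0.05*13.9803 = 1.631
f(0.2776, 1.631) = 4*0.2776^2 + 3*1.631^2 = 8.2891


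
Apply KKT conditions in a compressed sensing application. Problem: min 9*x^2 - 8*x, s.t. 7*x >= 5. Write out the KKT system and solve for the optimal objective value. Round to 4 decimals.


Step 1: Try lambda = 0 (constraint inactive).
x_unc = 8/(2*9) = 0.4444
Check: 7*0.4444 = 3.1108 < 5 -- violated!
Step 2: Constraint must be active: 7*x = 5
x* = 5/7 = 0.7143 (rounded; the exact value 5/7 is used below)
lambda = (2*9*(5/7) - 8)/7 = 0.6939
Step 3: Compute optimal value.
f(x*) = 9*(5/7)^2 - 8*(5/7) = -1.1224


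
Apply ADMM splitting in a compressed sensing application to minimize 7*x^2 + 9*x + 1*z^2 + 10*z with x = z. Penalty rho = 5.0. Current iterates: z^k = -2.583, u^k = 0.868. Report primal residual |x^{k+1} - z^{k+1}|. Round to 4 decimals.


ADMM iteration with rho = 5.0, z^k = -2.583, u^k = 0.868
Step 1: x-update.
Minimize 7*x^2 + 9*x + (5.0/2)*(x + 2.583 + 0.868)^2
FOC: (2*7 + 5.0)*x = -9 + 5.0*(-2.583 - 0.868)
x^{k+1} = -1.3818
Step 2: z-update.
Minimize 1*z^2 + 10*z + (5.0/2)*(-1.3818 - z + 0.868)^2
FOC: (2*1 + 5.0)*z = -10 + 5.0*(-1.3818 + 0.868)
z^{k+1} = -1.7956
Step 3: u-update.
u^{k+1} = 0.868 - 1.3818 + 1.7956 = 1.2818
Step 4: Primal residual = |-1.3818 + 1.7956| = 0.4138


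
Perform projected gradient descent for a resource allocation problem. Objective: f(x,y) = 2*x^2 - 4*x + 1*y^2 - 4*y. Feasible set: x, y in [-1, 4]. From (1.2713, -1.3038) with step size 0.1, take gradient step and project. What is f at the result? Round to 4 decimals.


Step 1: Compute gradient at (1.2713, -1.3038).
grad_x = 2*2*1.2713 - 4 = 1.0852
grad_y = 2*1*-1.3038 - 4 = -6.6076
Step 2: Gradient step.
x_raw = 1.2713 - 0.1*1.0852 = 1.1628
y_raw = -1.3038 - 0.1*-6.6076 = -0.643
Step 3: Project onto [-1, 4].
x_proj = clip(1.1628) = 1.1628
y_proj = clip(-0.643) = -0.643
Step 4: Evaluate f.
f(1.1628, -0.643) = 1.0387


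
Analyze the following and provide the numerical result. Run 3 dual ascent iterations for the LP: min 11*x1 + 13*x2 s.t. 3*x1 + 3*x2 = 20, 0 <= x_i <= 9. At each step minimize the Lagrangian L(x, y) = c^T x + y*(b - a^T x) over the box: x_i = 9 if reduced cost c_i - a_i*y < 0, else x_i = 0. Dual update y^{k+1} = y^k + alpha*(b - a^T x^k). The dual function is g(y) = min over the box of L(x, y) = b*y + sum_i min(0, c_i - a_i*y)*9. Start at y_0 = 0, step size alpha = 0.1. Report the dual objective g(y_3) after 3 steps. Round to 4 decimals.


Dual ascent for LP: min 11*x1 + 13*x2, 3*x1 + 3*x2 = 20, 0 <= x_i <= 9
Step 1: y^k = 0.0, reduced costs: (11.0, 13.0)
  x^k = (0.0, 0.0), subgradient = b - a^T x = 20.0
  y^{k+1} = 0.0 + 0.1*20.0 = 2.0
Step 2: y^k = 2.0, reduced costs: (5.0, 7.0)
  x^k = (0.0, 0.0), subgradient = b - a^T x = 20.0
  y^{k+1} = 2.0 + 0.1*20.0 = 4.0
Step 3: y^k = 4.0, reduced costs: (-1.0, 1.0)
  x^k = (9.0, 0.0), subgradient = b - a^T x = -7.0
  y^{k+1} = 4.0 + 0.1*-7.0 = 3.3
Dual objective at y_3 = 3.3: reduced costs (1.1, 3.1), box minimizer x = (0.0, 0.0)
g(y_3) = b*y + (c1 - a1*y)*x1 + (c2 - a2*y)*x2 = 20*3.3 + 1.1*0.0 + 3.1*0.0 = 66.0 + 0.0 + 0.0 = 66.0


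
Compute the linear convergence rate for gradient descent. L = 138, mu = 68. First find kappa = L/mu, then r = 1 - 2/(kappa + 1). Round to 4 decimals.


Step 1: Compute the condition number.
kappa = L/mu = 138/68 = 2.0294
Step 2: Compute the convergence rate.
r = 1 - 2/(kappa + 1) = 1 - 2*mu/(L + mu) = (L - mu)/(L + mu) = 70/206 = 0.3398


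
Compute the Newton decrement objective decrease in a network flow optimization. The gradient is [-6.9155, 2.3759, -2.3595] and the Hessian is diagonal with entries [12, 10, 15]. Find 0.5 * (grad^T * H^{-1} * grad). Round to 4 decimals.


Step 1: H is diagonal, so H^(-1) * g = [-0.5763, 0.2376, -0.1573].
Step 2: g^T H^(-1) g = sum_i g_i^2 / H_ii
  = (-6.9155)^2/12 + (2.3759)^2/10 + (-2.3595)^2/15
  = 3.9853 + 0.5645 + 0.3711 = 4.921
Step 3: Objective decrease = 0.5 * g^T H^(-1) g = 2.4605


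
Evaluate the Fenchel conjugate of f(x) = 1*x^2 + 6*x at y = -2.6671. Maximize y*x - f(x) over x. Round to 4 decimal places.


f*(y) = sup_x {y*x - a*x^2 - b*x} = sup_x {(y-b)*x - a*x^2}
FOC: (y - b) - 2a*x = 0 => x* = (y - b)/(2a)
x* = (-2.6671 - 6)/(2*1) = -4.3336
f*(-2.6671) = (y-b)^2/(4a) = (-2.6671 - 6)^2/(4*1)
= 75.1186/4 = 18.7797


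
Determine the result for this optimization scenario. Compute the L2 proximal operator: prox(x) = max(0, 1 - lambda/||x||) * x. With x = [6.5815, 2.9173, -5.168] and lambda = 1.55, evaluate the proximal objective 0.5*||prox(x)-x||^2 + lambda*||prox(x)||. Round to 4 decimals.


Step 1: Compute ||x||.
||x|| = 8.862
Step 2: Compute scaling factor.
scale = max(0, 1 - 1.55/8.862) = 0.8251
Step 3: prox(x) = [5.4304, 2.4071, -4.2641]
||prox(x)|| = 7.312
Step 4: Proximal objective.
0.5*||prox-x||^2 = 1.2013
lambda*||prox|| = 11.3336
Total = 12.5348


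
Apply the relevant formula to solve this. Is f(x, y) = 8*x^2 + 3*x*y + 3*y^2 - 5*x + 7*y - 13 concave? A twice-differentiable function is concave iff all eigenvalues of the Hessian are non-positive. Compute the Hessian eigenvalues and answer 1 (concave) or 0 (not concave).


The Hessian of f(x,y) = 8*x^2 + 3*x*y + 3*y^2 - 5*x + 7*y - 13 is:
H = [[16, 3], [3, 6]]
Trace = 16 + 6 = 22
Determinant = 16*6 - (3)^2 = 87
Discriminant = (22)^2 - 4*87 = 136.0
Eigenvalues: lambda_1 = 5.169, lambda_2 = 16.831
The function is not concave.

0


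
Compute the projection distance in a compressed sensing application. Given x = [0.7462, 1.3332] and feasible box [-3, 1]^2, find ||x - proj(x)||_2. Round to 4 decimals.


Project each component onto [-3, 1].
clip(0.7462) = 0.7462, clip(1.3332) = 1.0
Projection = [0.7462, 1.0]
Squared diffs: [0.0, 0.111]
Distance = sqrt(0.111) = 0.3332


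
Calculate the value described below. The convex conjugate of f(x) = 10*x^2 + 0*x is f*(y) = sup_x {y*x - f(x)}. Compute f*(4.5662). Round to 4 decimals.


f*(y) = sup_x {y*x - a*x^2 - b*x} = sup_x {(y-b)*x - a*x^2}
FOC: (y - b) - 2a*x = 0 => x* = (y - b)/(2a)
x* = (4.5662 - 0)/(2*10) = 0.2283
f*(4.5662) = (y-b)^2/(4a) = (4.5662 - 0)^2/(4*10)
= 20.8502/40 = 0.5213


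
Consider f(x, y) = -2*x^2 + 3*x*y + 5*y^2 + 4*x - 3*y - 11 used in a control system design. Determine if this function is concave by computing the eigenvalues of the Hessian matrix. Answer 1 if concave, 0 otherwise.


The Hessian of f(x,y) = -2*x^2 + 3*x*y + 5*y^2 + 4*x - 3*y - 11 is:
H = [[-4, 3], [3, 10]]
Trace = -4 + 10 = 6
Determinant = -4*10 - (3)^2 = -49
Discriminant = (6)^2 - 4*-49 = 232.0
Eigenvalues: lambda_1 = -4.6158, lambda_2 = 10.6158
The function is not concave.

0


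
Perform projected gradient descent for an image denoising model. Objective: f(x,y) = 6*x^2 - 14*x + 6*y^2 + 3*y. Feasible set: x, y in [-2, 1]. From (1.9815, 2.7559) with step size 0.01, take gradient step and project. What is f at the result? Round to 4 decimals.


Step 1: Compute gradient at (1.9815, 2.7559).
grad_x = 2*6*1.9815 - 14 = 9.778
grad_y = 2*6*2.7559 + 3 = 36.0708
Step 2: Gradient step.
x_raw = 1.9815 - 0.01*9.778 = 1.8837
y_raw = 2.7559 - 0.01*36.0708 = 2.3952
Step 3: Project onto [-2, 1].
x_proj = clip(1.8837) = 1.0
y_proj = clip(2.3952) = 1.0
Step 4: Evaluate f.
f(1.0, 1.0) = 1.0


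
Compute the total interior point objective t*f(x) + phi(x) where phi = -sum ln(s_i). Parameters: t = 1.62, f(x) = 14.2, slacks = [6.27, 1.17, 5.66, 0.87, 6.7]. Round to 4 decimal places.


Step 1: Compute log-barrier.
ln values: [1.8358, 0.157, 1.7334, -0.1393, 1.9021]
phi = -(1.8358 + 0.157 + 1.7334 - 0.1393 + 1.9021) = -5.489
Step 2: Compute augmented objective.
t*f(x) = 1.62*14.2 = 23.004
Total = 23.004 - 5.489 = 17.515


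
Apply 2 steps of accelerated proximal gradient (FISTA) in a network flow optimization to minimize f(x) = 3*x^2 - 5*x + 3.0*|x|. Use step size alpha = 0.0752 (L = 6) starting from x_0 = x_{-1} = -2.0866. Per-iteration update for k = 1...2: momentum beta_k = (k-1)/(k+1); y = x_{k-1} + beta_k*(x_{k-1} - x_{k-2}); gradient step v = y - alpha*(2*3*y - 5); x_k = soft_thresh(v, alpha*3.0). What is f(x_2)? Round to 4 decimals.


FISTA on f(x) = 3*x^2 - 5*x + 3.0*|x|
L = 6, alpha = 0.0752
Iteration 1: beta = 0.0, y = -2.0866 + 0.0*(-2.0866 + 2.0866) = -2.0866
  grad(y) = -17.5196, v = y - alpha*grad = -0.7691
  prox(v) = soft_thresh(-0.7691, 0.2256) = -0.5435
Iteration 2: beta = 0.3333, y = -0.5435 + 0.3333*(-0.5435 + 2.0866) = -0.0292
  grad(y) = -5.175, v = y - alpha*grad = 0.36
  prox(v) = soft_thresh(0.36, 0.2256) = 0.1344
f(x_2) = 3*0.1344^2 - 5*0.1344 + 3.0*|0.1344| = -0.2146


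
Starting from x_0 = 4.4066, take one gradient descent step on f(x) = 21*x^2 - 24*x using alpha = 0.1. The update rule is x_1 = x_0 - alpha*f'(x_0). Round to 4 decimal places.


We compute the gradient at x_0 and apply the update.
f'(x) = 42*x - 24
f'(4.4066) = 42*4.4066 - 24 = 161.0772
x_1 = 4.4066 - 0.1*161.0772 = -11.7011


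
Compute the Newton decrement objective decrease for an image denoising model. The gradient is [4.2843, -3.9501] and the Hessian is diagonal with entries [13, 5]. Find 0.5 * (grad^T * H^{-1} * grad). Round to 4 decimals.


Step 1: H is diagonal, so H^(-1) * g = [0.3296, -0.79].
Step 2: g^T H^(-1) g = sum_i g_i^2 / H_ii
  = (4.2843)^2/13 + (-3.9501)^2/5
  = 1.4119 + 3.1207 = 4.5326
Step 3: Objective decrease = 0.5 * g^T H^(-1) g = 2.2663


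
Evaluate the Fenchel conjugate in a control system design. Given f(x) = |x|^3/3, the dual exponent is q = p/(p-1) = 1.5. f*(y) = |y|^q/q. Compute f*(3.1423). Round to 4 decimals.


The conjugate exponent q satisfies 1/p + 1/q = 1.
p = 3, so q = 3/(3 - 1) = 1.5
|y|^q = 3.1423^1.5 = 5.5702
f*(3.1423) = 5.5702 / 1.5 = 3.7135


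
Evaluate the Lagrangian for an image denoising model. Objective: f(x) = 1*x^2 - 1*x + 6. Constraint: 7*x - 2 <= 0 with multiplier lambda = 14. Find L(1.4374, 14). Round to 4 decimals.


Step 1: Evaluate f(x).
f(1.4374) = 1*1.4374^2 - 1*1.4374 + 6 = 6.6287
Step 2: Evaluate g(x).
g(1.4374) = 7*1.4374 - 2 = 8.0618
Step 3: Compute Lagrangian.
L = 6.6287 + 14*8.0618 = 119.4939


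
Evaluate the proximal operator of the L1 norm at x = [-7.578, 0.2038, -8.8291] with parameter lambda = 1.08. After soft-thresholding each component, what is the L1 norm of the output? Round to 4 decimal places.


Soft-thresholding with lambda = 1.08:
prox(-7.578) = sign(-7.578)*max(|-7.578| - 1.08, 0) = -6.498
prox(0.2038) = sign(0.2038)*max(|0.2038| - 1.08, 0) = 0.0
prox(-8.8291) = sign(-8.8291)*max(|-8.8291| - 1.08, 0) = -7.7491
prox(x) = [-6.498, 0.0, -7.7491]
||prox(x)||_1 = 6.498 + 0.0 + 7.7491 = 14.2471


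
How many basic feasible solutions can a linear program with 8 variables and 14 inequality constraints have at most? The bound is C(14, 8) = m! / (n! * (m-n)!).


Each vertex corresponds to some choice of n active constraints out of m, so the number of vertices is at most C(m, n) = m! / (n!(m-n)!).
m = 14, n = 8
Numerator: 14 * 13 * 12 * 11 * 10 * 9 * 8 * 7
Denominator: 8! = 40320
C(14, 8) = 3003


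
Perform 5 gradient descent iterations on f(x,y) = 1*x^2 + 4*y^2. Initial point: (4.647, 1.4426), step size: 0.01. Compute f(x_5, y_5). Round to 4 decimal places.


Gradient descent on f(x,y) = 1*x^2 + 4*y^2.
Starting point: (4.647, 1.4426), alpha = 0.01
Step 1: grad_x = 2*1*4.647 = 9.294, grad_y = 2*4*1.4426 = 11.5408
  x_1 = 4.647 - 0.01*9.294 = 4.5541
  y_1 = 1.4426 - 0.01*11.5408 = 1.3272
Step 2: grad_x = 2*1*4.5541 = 9.1081, grad_y = 2*4*1.3272 = 10.6175
  x_2 = 4.5541 - 0.01*9.1081 = 4.463
  y_2 = 1.3272 - 0.01*10.6175 = 1.221
Step 3: grad_x = 2*1*4.463 = 8.926, grad_y = 2*4*1.221 = 9.7681
  x_3 = 4.463 - 0.01*8.926 = 4.3737
  y_3 = 1.221 - 0.01*9.7681 = 1.1233
Step 4: grad_x = 2*1*4.3737 = 8.7474, grad_y = 2*4*1.1233 = 8.9867
  x_4 = 4.3737 - 0.01*8.7474 = 4.2862
  y_4 = 1.1233 - 0.01*8.9867 = 1.0335
Step 5: grad_x = 2*1*4.2862 = 8.5725, grad_y = 2*4*1.0335 = 8.2677
  x_5 = 4.2862 - 0.01*8.5725 = 4.2005
  y_5 = 1.0335 - 0.01*8.2677 = 0.9508
f(4.2005, 0.9508) = 1*4.2005^2 + 4*0.9508^2 = 21.2604


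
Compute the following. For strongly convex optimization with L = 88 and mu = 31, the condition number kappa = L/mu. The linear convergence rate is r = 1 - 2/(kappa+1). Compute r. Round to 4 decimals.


Step 1: Compute the condition number.
kappa = L/mu = 88/31 = 2.8387
Step 2: Compute the convergence rate.
r = 1 - 2/(kappa + 1) = 1 - 2*mu/(L + mu) = (L - mu)/(L + mu) = 57/119 = 0.479


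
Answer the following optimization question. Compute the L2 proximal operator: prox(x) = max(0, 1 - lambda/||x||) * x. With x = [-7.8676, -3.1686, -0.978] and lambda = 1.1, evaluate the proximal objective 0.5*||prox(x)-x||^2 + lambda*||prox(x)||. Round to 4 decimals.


Step 1: Compute ||x||.
||x|| = 8.5379
Step 2: Compute scaling factor.
scale = max(0, 1 - 1.1/8.5379) = 0.8712
Step 3: prox(x) = [-6.854, -2.7604, -0.852]
||prox(x)|| = 7.4379
Step 4: Proximal objective.
0.5*||prox-x||^2 = 0.605
lambda*||prox|| = 8.1817
Total = 8.7867


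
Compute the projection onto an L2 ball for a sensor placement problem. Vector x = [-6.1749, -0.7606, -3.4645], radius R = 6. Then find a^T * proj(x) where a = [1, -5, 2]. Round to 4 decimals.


Step 1: Compute ||x|| (intermediates to 6 decimals).
||x|| = sqrt((-6.1749)^2 + (-0.7606)^2 + (-3.4645)^2) = 7.121142
Step 2: Project.
Since ||x|| > R, scale = R/||x|| = 6/7.121142 = 0.842561, proj(x) = scale * x
proj(x) = [-5.20273, -0.640852, -2.919053]
Step 3: Dot product.
a^T * proj(x) = 1*(-5.20273) - 5*(-0.640852) + 2*(-2.919053) = -7.8366


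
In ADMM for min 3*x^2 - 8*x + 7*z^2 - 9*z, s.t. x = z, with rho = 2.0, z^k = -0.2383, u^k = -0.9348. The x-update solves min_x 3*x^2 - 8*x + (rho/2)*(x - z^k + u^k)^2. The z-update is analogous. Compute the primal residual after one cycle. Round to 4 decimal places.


ADMM iteration with rho = 2.0, z^k = -0.2383, u^k = -0.9348
Step 1: x-update.
Minimize 3*x^2 - 8*x + (2.0/2)*(x + 0.2383 - 0.9348)^2
FOC: (2*3 + 2.0)*x = 8 + 2.0*(-0.2383 + 0.9348)
x^{k+1} = 1.1741
Step 2: z-update.
Minimize 7*z^2 - 9*z + (2.0/2)*(1.1741 - z - 0.9348)^2
FOC: (2*7 + 2.0)*z = 9 + 2.0*(1.1741 - 0.9348)
z^{k+1} = 0.5924
Step 3: u-update.
u^{k+1} = -0.9348 + 1.1741 - 0.5924 = -0.3531
Step 4: Primal residual = |1.1741 - 0.5924| = 0.5817
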